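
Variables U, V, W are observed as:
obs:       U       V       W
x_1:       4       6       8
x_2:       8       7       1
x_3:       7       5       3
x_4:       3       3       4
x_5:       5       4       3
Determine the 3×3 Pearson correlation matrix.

Step 1 — column means:
  mean(U) = (4 + 8 + 7 + 3 + 5) / 5 = 27/5 = 5.4
  mean(V) = (6 + 7 + 5 + 3 + 4) / 5 = 25/5 = 5
  mean(W) = (8 + 1 + 3 + 4 + 3) / 5 = 19/5 = 3.8

Step 2 — sample variances and covariances s[i,j] = (1/(n-1)) · Σ_k (x_{k,i} - mean_i) · (x_{k,j} - mean_j), with n-1 = 4:
  s[U,U] = ((-1.4)·(-1.4) + (2.6)·(2.6) + (1.6)·(1.6) + (-2.4)·(-2.4) + (-0.4)·(-0.4)) / 4 = 17.2/4 = 4.3
  s[U,V] = ((-1.4)·(1) + (2.6)·(2) + (1.6)·(0) + (-2.4)·(-2) + (-0.4)·(-1)) / 4 = 9/4 = 2.25
  s[U,W] = ((-1.4)·(4.2) + (2.6)·(-2.8) + (1.6)·(-0.8) + (-2.4)·(0.2) + (-0.4)·(-0.8)) / 4 = -14.6/4 = -3.65
  s[V,V] = ((1)·(1) + (2)·(2) + (0)·(0) + (-2)·(-2) + (-1)·(-1)) / 4 = 10/4 = 2.5
  s[V,W] = ((1)·(4.2) + (2)·(-2.8) + (0)·(-0.8) + (-2)·(0.2) + (-1)·(-0.8)) / 4 = -1/4 = -0.25
  s[W,W] = ((4.2)·(4.2) + (-2.8)·(-2.8) + (-0.8)·(-0.8) + (0.2)·(0.2) + (-0.8)·(-0.8)) / 4 = 26.8/4 = 6.7
  Sample standard deviations s_i = √(s[i,i]):
  s(U) = √(4.3) = 2.0736
  s(V) = √(2.5) = 1.5811
  s(W) = √(6.7) = 2.5884

Step 3 — r_{ij} = s_{ij} / (s_i · s_j):
  r[U,U] = 1 (diagonal).
  r[U,V] = 2.25 / (2.0736 · 1.5811) = 2.25 / 3.2787 = 0.6862
  r[U,W] = -3.65 / (2.0736 · 2.5884) = -3.65 / 5.3675 = -0.68
  r[V,V] = 1 (diagonal).
  r[V,W] = -0.25 / (1.5811 · 2.5884) = -0.25 / 4.0927 = -0.0611
  r[W,W] = 1 (diagonal).

R is symmetric with unit diagonal. Assembling:

R = [[1, 0.6862, -0.68],
 [0.6862, 1, -0.0611],
 [-0.68, -0.0611, 1]]


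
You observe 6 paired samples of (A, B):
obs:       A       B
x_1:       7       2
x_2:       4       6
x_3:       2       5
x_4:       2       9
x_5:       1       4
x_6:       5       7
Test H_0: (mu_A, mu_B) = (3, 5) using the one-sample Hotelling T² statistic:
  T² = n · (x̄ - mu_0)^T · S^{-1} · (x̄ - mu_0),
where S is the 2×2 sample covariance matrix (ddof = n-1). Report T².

Step 1 — sample mean vector:
  mean(A) = (7 + 4 + 2 + 2 + 1 + 5) / 6 = 21/6 = 3.5
  mean(B) = (2 + 6 + 5 + 9 + 4 + 7) / 6 = 33/6 = 5.5
  x̄ = (3.5, 5.5),  deviation x̄ - mu_0 = (3.5, 5.5) - (3, 5) = (0.5, 0.5).

Step 2 — sample covariance matrix, S[i,j] = (1/(n-1)) · Σ_k (x_{k,i} - mean_i) · (x_{k,j} - mean_j), divisor n-1 = 5:
  S[A,A] = ((3.5)·(3.5) + (0.5)·(0.5) + (-1.5)·(-1.5) + (-1.5)·(-1.5) + (-2.5)·(-2.5) + (1.5)·(1.5)) / 5 = 25.5/5 = 5.1
  S[A,B] = ((3.5)·(-3.5) + (0.5)·(0.5) + (-1.5)·(-0.5) + (-1.5)·(3.5) + (-2.5)·(-1.5) + (1.5)·(1.5)) / 5 = -10.5/5 = -2.1
  S[B,B] = ((-3.5)·(-3.5) + (0.5)·(0.5) + (-0.5)·(-0.5) + (3.5)·(3.5) + (-1.5)·(-1.5) + (1.5)·(1.5)) / 5 = 29.5/5 = 5.9
  S = [[5.1, -2.1],
 [-2.1, 5.9]].

Step 3 — invert S. det(S) = 5.1·5.9 - (-2.1)² = 25.68.
  S^{-1} = (1/det) · [[d, -b], [-b, a]] = [[0.2298, 0.0818],
 [0.0818, 0.1986]].

Step 4 — quadratic form (x̄ - mu_0)^T · S^{-1} · (x̄ - mu_0):
  S^{-1} · (x̄ - mu_0) = (0.1558, 0.1402),
  (x̄ - mu_0)^T · [...] = (0.5)·(0.1558) + (0.5)·(0.1402) = 0.148.

Step 5 — scale by n: T² = 6 · 0.148 = 0.8879.

T² ≈ 0.8879


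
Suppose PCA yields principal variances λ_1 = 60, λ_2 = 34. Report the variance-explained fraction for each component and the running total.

Step 1 — total variance = trace(Sigma) = Σ λ_i = 60 + 34 = 94.

Step 2 — fraction explained by component i = λ_i / Σ λ:
  PC1: 60/94 = 0.6383
  PC2: 34/94 = 0.3617

Step 3 — cumulative fraction after k components = (λ_1 + ... + λ_k) / Σ λ:
  k = 1: 60/94 = 0.6383
  k = 2: (60 + 34)/94 = 94/94 = 1

Summary (fraction, with percent):

explained: PC1 0.6383 (63.83%), PC2 0.3617 (36.17%);  cumulative: 0.6383, 1


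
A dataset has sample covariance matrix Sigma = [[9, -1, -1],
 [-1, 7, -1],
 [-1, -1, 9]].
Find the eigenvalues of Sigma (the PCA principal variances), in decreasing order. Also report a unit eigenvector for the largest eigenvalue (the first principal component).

Step 1 — characteristic polynomial p(λ) = det(λI - Sigma) = λ³ - tr·λ² + c_1·λ - det, where tr = trace, c_1 = sum of the principal 2×2 minors, det = det(Sigma):
  tr = 9 + 7 + 9 = 25,
  c_1 = (9·7 - (-1)²) + (9·9 - (-1)²) + (7·9 - (-1)²) = 62 + 80 + 62 = 204,
  det = 9·(7·9 - (-1)²) - (-1)·((-1)·9 - (-1)·(-1)) + (-1)·((-1)·(-1) - 7·(-1)) = 9·(62) - (-1)·(-10) + (-1)·(8) = 540.
  So p(λ) = λ³ - 25λ² + 204λ - 540.
Step 2 — look for an integer root (rational root theorem: any rational root is an integer divisor of 540). Testing λ = 6:
  p(6) = 216 - 900 + 1224 - 540 = 0  ✓
  Dividing out (λ - 6): p(λ) = (λ - 6)(λ² - 19λ + 90).
Step 3 — remaining eigenvalues from the quadratic λ² - 19λ + 90 = 0:
  Δ = 19² - 4·90 = 361 - 360 = 1,  λ = (19 ± √1)/2 = (19 ± 1)/2 = 10 or 9.
  Sorted: λ_1 = 10,  λ_2 = 9,  λ_3 = 6  (check: sum = 25 = tr ✓).

Step 4 — unit eigenvector for λ_1 = 10: v spans the null space of (Sigma - λ_1 I), whose rows are
  r_1 = (-1, -1, -1),  r_2 = (-1, -3, -1),  r_3 = (-1, -1, -1).
  v is orthogonal to every row, so take v ∝ r_1 × r_2 = ((-1)·(-1) - (-1)·(-3), (-1)·(-1) - (-1)·(-1), (-1)·(-3) - (-1)·(-1)) = (-2, 0, 2).
  Rescale (divide by 2; multiply by -1 so the first nonzero entry is positive): u = (1, 0, -1).
  ||u|| = √((1)² + (0)² + (-1)²) = √(2) ≈ 1.4142,  v_1 = u/||u|| ≈ (0.7071, 0, -0.7071) (||v_1|| = 1).

λ_1 = 10,  λ_2 = 9,  λ_3 = 6;  v_1 ≈ (0.7071, 0, -0.7071)


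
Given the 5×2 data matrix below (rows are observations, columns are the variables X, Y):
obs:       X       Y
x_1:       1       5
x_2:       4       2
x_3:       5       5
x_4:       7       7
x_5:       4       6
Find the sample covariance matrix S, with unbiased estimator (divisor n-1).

Step 1 — column means:
  mean(X) = (1 + 4 + 5 + 7 + 4) / 5 = 21/5 = 4.2
  mean(Y) = (5 + 2 + 5 + 7 + 6) / 5 = 25/5 = 5

Step 2 — sample covariance S[i,j] = (1/(n-1)) · Σ_k (x_{k,i} - mean_i) · (x_{k,j} - mean_j), with n-1 = 4.
  S[X,X] = ((-3.2)·(-3.2) + (-0.2)·(-0.2) + (0.8)·(0.8) + (2.8)·(2.8) + (-0.2)·(-0.2)) / 4 = 18.8/4 = 4.7
  S[X,Y] = ((-3.2)·(0) + (-0.2)·(-3) + (0.8)·(0) + (2.8)·(2) + (-0.2)·(1)) / 4 = 6/4 = 1.5
  S[Y,Y] = ((0)·(0) + (-3)·(-3) + (0)·(0) + (2)·(2) + (1)·(1)) / 4 = 14/4 = 3.5

S is symmetric (S[j,i] = S[i,j]). Assembling:

S = [[4.7, 1.5],
 [1.5, 3.5]]


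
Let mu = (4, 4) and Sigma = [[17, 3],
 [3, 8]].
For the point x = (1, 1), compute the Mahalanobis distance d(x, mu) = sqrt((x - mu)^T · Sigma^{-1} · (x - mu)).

Step 1 — centre the observation: (x - mu) = (-3, -3).

Step 2 — invert Sigma. det(Sigma) = 17·8 - (3)² = 127.
  Sigma^{-1} = (1/det) · [[d, -b], [-b, a]] = [[0.063, -0.0236],
 [-0.0236, 0.1339]].

Step 3 — form the quadratic (x - mu)^T · Sigma^{-1} · (x - mu):
  Sigma^{-1} · (x - mu) = (-0.1181, -0.3307).
  (x - mu)^T · [Sigma^{-1} · (x - mu)] = (-3)·(-0.1181) + (-3)·(-0.3307) = 1.3465.

Step 4 — take square root: d = √(1.3465) ≈ 1.1604.

d(x, mu) = √(1.3465) ≈ 1.1604


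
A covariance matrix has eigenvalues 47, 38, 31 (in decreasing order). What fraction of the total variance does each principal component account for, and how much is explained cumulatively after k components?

Step 1 — total variance = trace(Sigma) = Σ λ_i = 47 + 38 + 31 = 116.

Step 2 — fraction explained by component i = λ_i / Σ λ:
  PC1: 47/116 = 0.4052
  PC2: 38/116 = 0.3276
  PC3: 31/116 = 0.2672

Step 3 — cumulative fraction after k components = (λ_1 + ... + λ_k) / Σ λ:
  k = 1: 47/116 = 0.4052
  k = 2: (47 + 38)/116 = 85/116 = 0.7328
  k = 3: (47 + 38 + 31)/116 = 116/116 = 1

Summary (fraction, with percent):

explained: PC1 0.4052 (40.52%), PC2 0.3276 (32.76%), PC3 0.2672 (26.72%);  cumulative: 0.4052, 0.7328, 1


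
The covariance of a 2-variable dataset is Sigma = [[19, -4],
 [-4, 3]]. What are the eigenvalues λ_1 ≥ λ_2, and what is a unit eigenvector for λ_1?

Step 1 — characteristic polynomial of 2×2 Sigma:
  det(Sigma - λI) = λ² - trace · λ + det = 0.
  trace = 19 + 3 = 22, det = 19·3 - (-4)² = 41.
Step 2 — discriminant:
  Δ = trace² - 4·det = 484 - 164 = 320.
Step 3 — eigenvalues:
  λ = (trace ± √Δ)/2 = (22 ± 17.8885)/2,
  λ_1 = 19.9443,  λ_2 = 2.0557.

Step 4 — unit eigenvector for λ_1: solve (Sigma - λ_1 I)v = 0. First row:
  (19 - 19.9443)·v_x + (-4)·v_y = 0, i.e. (-0.9443)·v_x + (-4)·v_y = 0,
  so v ∝ (b, λ_1 - a) = (-4, 0.9443); multiply by -1 so the first entry is positive: u = (4, -0.9443).
  ||u|| = √((4)² + (-0.9443)²) = √(16.8916) ≈ 4.1099,
  v_1 = u/||u|| ≈ (0.9732, -0.2298) (||v_1|| = 1).

λ_1 = 19.9443,  λ_2 = 2.0557;  v_1 ≈ (0.9732, -0.2298)


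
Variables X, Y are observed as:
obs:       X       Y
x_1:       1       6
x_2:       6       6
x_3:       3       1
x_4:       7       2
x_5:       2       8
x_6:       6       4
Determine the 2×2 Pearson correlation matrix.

Step 1 — column means:
  mean(X) = (1 + 6 + 3 + 7 + 2 + 6) / 6 = 25/6 = 4.1667
  mean(Y) = (6 + 6 + 1 + 2 + 8 + 4) / 6 = 27/6 = 4.5

Step 2 — sample variances and covariances s[i,j] = (1/(n-1)) · Σ_k (x_{k,i} - mean_i) · (x_{k,j} - mean_j), with n-1 = 5:
  s[X,X] = ((-3.1667)·(-3.1667) + (1.8333)·(1.8333) + (-1.1667)·(-1.1667) + (2.8333)·(2.8333) + (-2.1667)·(-2.1667) + (1.8333)·(1.8333)) / 5 = 30.8333/5 = 6.1667
  s[X,Y] = ((-3.1667)·(1.5) + (1.8333)·(1.5) + (-1.1667)·(-3.5) + (2.8333)·(-2.5) + (-2.1667)·(3.5) + (1.8333)·(-0.5)) / 5 = -13.5/5 = -2.7
  s[Y,Y] = ((1.5)·(1.5) + (1.5)·(1.5) + (-3.5)·(-3.5) + (-2.5)·(-2.5) + (3.5)·(3.5) + (-0.5)·(-0.5)) / 5 = 35.5/5 = 7.1
  Sample standard deviations s_i = √(s[i,i]):
  s(X) = √(6.1667) = 2.4833
  s(Y) = √(7.1) = 2.6646

Step 3 — r_{ij} = s_{ij} / (s_i · s_j):
  r[X,X] = 1 (diagonal).
  r[X,Y] = -2.7 / (2.4833 · 2.6646) = -2.7 / 6.6169 = -0.408
  r[Y,Y] = 1 (diagonal).

R is symmetric with unit diagonal. Assembling:

R = [[1, -0.408],
 [-0.408, 1]]


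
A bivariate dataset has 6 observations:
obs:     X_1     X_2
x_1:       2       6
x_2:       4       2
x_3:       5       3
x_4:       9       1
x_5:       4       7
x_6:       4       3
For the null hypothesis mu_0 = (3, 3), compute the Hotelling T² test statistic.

Step 1 — sample mean vector:
  mean(X_1) = (2 + 4 + 5 + 9 + 4 + 4) / 6 = 28/6 = 4.6667
  mean(X_2) = (6 + 2 + 3 + 1 + 7 + 3) / 6 = 22/6 = 3.6667
  x̄ = (4.6667, 3.6667),  deviation x̄ - mu_0 = (4.6667, 3.6667) - (3, 3) = (1.6667, 0.6667).

Step 2 — sample covariance matrix, S[i,j] = (1/(n-1)) · Σ_k (x_{k,i} - mean_i) · (x_{k,j} - mean_j), divisor n-1 = 5:
  S[X_1,X_1] = ((-2.6667)·(-2.6667) + (-0.6667)·(-0.6667) + (0.3333)·(0.3333) + (4.3333)·(4.3333) + (-0.6667)·(-0.6667) + (-0.6667)·(-0.6667)) / 5 = 27.3333/5 = 5.4667
  S[X_1,X_2] = ((-2.6667)·(2.3333) + (-0.6667)·(-1.6667) + (0.3333)·(-0.6667) + (4.3333)·(-2.6667) + (-0.6667)·(3.3333) + (-0.6667)·(-0.6667)) / 5 = -18.6667/5 = -3.7333
  S[X_2,X_2] = ((2.3333)·(2.3333) + (-1.6667)·(-1.6667) + (-0.6667)·(-0.6667) + (-2.6667)·(-2.6667) + (3.3333)·(3.3333) + (-0.6667)·(-0.6667)) / 5 = 27.3333/5 = 5.4667
  S = [[5.4667, -3.7333],
 [-3.7333, 5.4667]].

Step 3 — invert S. det(S) = 5.4667·5.4667 - (-3.7333)² = 15.9467.
  S^{-1} = (1/det) · [[d, -b], [-b, a]] = [[0.3428, 0.2341],
 [0.2341, 0.3428]].

Step 4 — quadratic form (x̄ - mu_0)^T · S^{-1} · (x̄ - mu_0):
  S^{-1} · (x̄ - mu_0) = (0.7274, 0.6187),
  (x̄ - mu_0)^T · [...] = (1.6667)·(0.7274) + (0.6667)·(0.6187) = 1.6249.

Step 5 — scale by n: T² = 6 · 1.6249 = 9.7492.

T² ≈ 9.7492


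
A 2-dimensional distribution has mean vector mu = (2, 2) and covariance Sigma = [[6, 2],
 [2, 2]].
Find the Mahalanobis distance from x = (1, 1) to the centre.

Step 1 — centre the observation: (x - mu) = (-1, -1).

Step 2 — invert Sigma. det(Sigma) = 6·2 - (2)² = 8.
  Sigma^{-1} = (1/det) · [[d, -b], [-b, a]] = [[0.25, -0.25],
 [-0.25, 0.75]].

Step 3 — form the quadratic (x - mu)^T · Sigma^{-1} · (x - mu):
  Sigma^{-1} · (x - mu) = (0, -0.5).
  (x - mu)^T · [Sigma^{-1} · (x - mu)] = (-1)·(0) + (-1)·(-0.5) = 0.5.

Step 4 — take square root: d = √(0.5) ≈ 0.7071.

d(x, mu) = √(0.5) ≈ 0.7071


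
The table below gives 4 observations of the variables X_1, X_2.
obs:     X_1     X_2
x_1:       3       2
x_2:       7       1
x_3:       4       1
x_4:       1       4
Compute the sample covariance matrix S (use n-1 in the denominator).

Step 1 — column means:
  mean(X_1) = (3 + 7 + 4 + 1) / 4 = 15/4 = 3.75
  mean(X_2) = (2 + 1 + 1 + 4) / 4 = 8/4 = 2

Step 2 — sample covariance S[i,j] = (1/(n-1)) · Σ_k (x_{k,i} - mean_i) · (x_{k,j} - mean_j), with n-1 = 3.
  S[X_1,X_1] = ((-0.75)·(-0.75) + (3.25)·(3.25) + (0.25)·(0.25) + (-2.75)·(-2.75)) / 3 = 18.75/3 = 6.25
  S[X_1,X_2] = ((-0.75)·(0) + (3.25)·(-1) + (0.25)·(-1) + (-2.75)·(2)) / 3 = -9/3 = -3
  S[X_2,X_2] = ((0)·(0) + (-1)·(-1) + (-1)·(-1) + (2)·(2)) / 3 = 6/3 = 2

S is symmetric (S[j,i] = S[i,j]). Assembling:

S = [[6.25, -3],
 [-3, 2]]


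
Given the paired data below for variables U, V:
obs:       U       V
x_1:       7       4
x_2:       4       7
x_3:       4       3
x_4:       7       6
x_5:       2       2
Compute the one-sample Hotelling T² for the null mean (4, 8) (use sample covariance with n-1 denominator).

Step 1 — sample mean vector:
  mean(U) = (7 + 4 + 4 + 7 + 2) / 5 = 24/5 = 4.8
  mean(V) = (4 + 7 + 3 + 6 + 2) / 5 = 22/5 = 4.4
  x̄ = (4.8, 4.4),  deviation x̄ - mu_0 = (4.8, 4.4) - (4, 8) = (0.8, -3.6).

Step 2 — sample covariance matrix, S[i,j] = (1/(n-1)) · Σ_k (x_{k,i} - mean_i) · (x_{k,j} - mean_j), divisor n-1 = 4:
  S[U,U] = ((2.2)·(2.2) + (-0.8)·(-0.8) + (-0.8)·(-0.8) + (2.2)·(2.2) + (-2.8)·(-2.8)) / 4 = 18.8/4 = 4.7
  S[U,V] = ((2.2)·(-0.4) + (-0.8)·(2.6) + (-0.8)·(-1.4) + (2.2)·(1.6) + (-2.8)·(-2.4)) / 4 = 8.4/4 = 2.1
  S[V,V] = ((-0.4)·(-0.4) + (2.6)·(2.6) + (-1.4)·(-1.4) + (1.6)·(1.6) + (-2.4)·(-2.4)) / 4 = 17.2/4 = 4.3
  S = [[4.7, 2.1],
 [2.1, 4.3]].

Step 3 — invert S. det(S) = 4.7·4.3 - (2.1)² = 15.8.
  S^{-1} = (1/det) · [[d, -b], [-b, a]] = [[0.2722, -0.1329],
 [-0.1329, 0.2975]].

Step 4 — quadratic form (x̄ - mu_0)^T · S^{-1} · (x̄ - mu_0):
  S^{-1} · (x̄ - mu_0) = (0.6962, -1.1772),
  (x̄ - mu_0)^T · [...] = (0.8)·(0.6962) + (-3.6)·(-1.1772) = 4.7949.

Step 5 — scale by n: T² = 5 · 4.7949 = 23.9747.

T² ≈ 23.9747


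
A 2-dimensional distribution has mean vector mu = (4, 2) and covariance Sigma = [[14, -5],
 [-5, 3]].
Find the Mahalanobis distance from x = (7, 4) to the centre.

Step 1 — centre the observation: (x - mu) = (3, 2).

Step 2 — invert Sigma. det(Sigma) = 14·3 - (-5)² = 17.
  Sigma^{-1} = (1/det) · [[d, -b], [-b, a]] = [[0.1765, 0.2941],
 [0.2941, 0.8235]].

Step 3 — form the quadratic (x - mu)^T · Sigma^{-1} · (x - mu):
  Sigma^{-1} · (x - mu) = (1.1176, 2.5294).
  (x - mu)^T · [Sigma^{-1} · (x - mu)] = (3)·(1.1176) + (2)·(2.5294) = 8.4118.

Step 4 — take square root: d = √(8.4118) ≈ 2.9003.

d(x, mu) = √(8.4118) ≈ 2.9003


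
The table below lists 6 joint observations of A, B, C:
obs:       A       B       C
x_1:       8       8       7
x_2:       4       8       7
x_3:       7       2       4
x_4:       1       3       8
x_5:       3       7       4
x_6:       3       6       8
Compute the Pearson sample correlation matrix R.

Step 1 — column means:
  mean(A) = (8 + 4 + 7 + 1 + 3 + 3) / 6 = 26/6 = 4.3333
  mean(B) = (8 + 8 + 2 + 3 + 7 + 6) / 6 = 34/6 = 5.6667
  mean(C) = (7 + 7 + 4 + 8 + 4 + 8) / 6 = 38/6 = 6.3333

Step 2 — sample variances and covariances s[i,j] = (1/(n-1)) · Σ_k (x_{k,i} - mean_i) · (x_{k,j} - mean_j), with n-1 = 5:
  s[A,A] = ((3.6667)·(3.6667) + (-0.3333)·(-0.3333) + (2.6667)·(2.6667) + (-3.3333)·(-3.3333) + (-1.3333)·(-1.3333) + (-1.3333)·(-1.3333)) / 5 = 35.3333/5 = 7.0667
  s[A,B] = ((3.6667)·(2.3333) + (-0.3333)·(2.3333) + (2.6667)·(-3.6667) + (-3.3333)·(-2.6667) + (-1.3333)·(1.3333) + (-1.3333)·(0.3333)) / 5 = 4.6667/5 = 0.9333
  s[A,C] = ((3.6667)·(0.6667) + (-0.3333)·(0.6667) + (2.6667)·(-2.3333) + (-3.3333)·(1.6667) + (-1.3333)·(-2.3333) + (-1.3333)·(1.6667)) / 5 = -8.6667/5 = -1.7333
  s[B,B] = ((2.3333)·(2.3333) + (2.3333)·(2.3333) + (-3.6667)·(-3.6667) + (-2.6667)·(-2.6667) + (1.3333)·(1.3333) + (0.3333)·(0.3333)) / 5 = 33.3333/5 = 6.6667
  s[B,C] = ((2.3333)·(0.6667) + (2.3333)·(0.6667) + (-3.6667)·(-2.3333) + (-2.6667)·(1.6667) + (1.3333)·(-2.3333) + (0.3333)·(1.6667)) / 5 = 4.6667/5 = 0.9333
  s[C,C] = ((0.6667)·(0.6667) + (0.6667)·(0.6667) + (-2.3333)·(-2.3333) + (1.6667)·(1.6667) + (-2.3333)·(-2.3333) + (1.6667)·(1.6667)) / 5 = 17.3333/5 = 3.4667
  Sample standard deviations s_i = √(s[i,i]):
  s(A) = √(7.0667) = 2.6583
  s(B) = √(6.6667) = 2.582
  s(C) = √(3.4667) = 1.8619

Step 3 — r_{ij} = s_{ij} / (s_i · s_j):
  r[A,A] = 1 (diagonal).
  r[A,B] = 0.9333 / (2.6583 · 2.582) = 0.9333 / 6.8638 = 0.136
  r[A,C] = -1.7333 / (2.6583 · 1.8619) = -1.7333 / 4.9495 = -0.3502
  r[B,B] = 1 (diagonal).
  r[B,C] = 0.9333 / (2.582 · 1.8619) = 0.9333 / 4.8074 = 0.1941
  r[C,C] = 1 (diagonal).

R is symmetric with unit diagonal. Assembling:

R = [[1, 0.136, -0.3502],
 [0.136, 1, 0.1941],
 [-0.3502, 0.1941, 1]]


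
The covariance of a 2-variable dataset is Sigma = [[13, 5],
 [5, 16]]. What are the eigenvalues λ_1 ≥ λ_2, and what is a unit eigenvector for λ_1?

Step 1 — characteristic polynomial of 2×2 Sigma:
  det(Sigma - λI) = λ² - trace · λ + det = 0.
  trace = 13 + 16 = 29, det = 13·16 - (5)² = 183.
Step 2 — discriminant:
  Δ = trace² - 4·det = 841 - 732 = 109.
Step 3 — eigenvalues:
  λ = (trace ± √Δ)/2 = (29 ± 10.4403)/2,
  λ_1 = 19.7202,  λ_2 = 9.2798.

Step 4 — unit eigenvector for λ_1: solve (Sigma - λ_1 I)v = 0. First row:
  (13 - 19.7202)·v_x + (5)·v_y = 0, i.e. (-6.7202)·v_x + (5)·v_y = 0,
  so v ∝ (b, λ_1 - a) = (5, 6.7202) = u.
  ||u|| = √((5)² + (6.7202)²) = √(70.1605) ≈ 8.3762,
  v_1 = u/||u|| ≈ (0.5969, 0.8023) (||v_1|| = 1).

λ_1 = 19.7202,  λ_2 = 9.2798;  v_1 ≈ (0.5969, 0.8023)


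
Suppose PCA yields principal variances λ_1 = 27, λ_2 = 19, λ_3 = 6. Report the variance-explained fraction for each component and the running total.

Step 1 — total variance = trace(Sigma) = Σ λ_i = 27 + 19 + 6 = 52.

Step 2 — fraction explained by component i = λ_i / Σ λ:
  PC1: 27/52 = 0.5192
  PC2: 19/52 = 0.3654
  PC3: 6/52 = 0.1154

Step 3 — cumulative fraction after k components = (λ_1 + ... + λ_k) / Σ λ:
  k = 1: 27/52 = 0.5192
  k = 2: (27 + 19)/52 = 46/52 = 0.8846
  k = 3: (27 + 19 + 6)/52 = 52/52 = 1

Summary (fraction, with percent):

explained: PC1 0.5192 (51.92%), PC2 0.3654 (36.54%), PC3 0.1154 (11.54%);  cumulative: 0.5192, 0.8846, 1


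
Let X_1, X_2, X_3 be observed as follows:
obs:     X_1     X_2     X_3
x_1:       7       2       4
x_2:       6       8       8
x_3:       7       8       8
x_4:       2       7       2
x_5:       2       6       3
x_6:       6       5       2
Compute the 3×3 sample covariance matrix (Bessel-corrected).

Step 1 — column means:
  mean(X_1) = (7 + 6 + 7 + 2 + 2 + 6) / 6 = 30/6 = 5
  mean(X_2) = (2 + 8 + 8 + 7 + 6 + 5) / 6 = 36/6 = 6
  mean(X_3) = (4 + 8 + 8 + 2 + 3 + 2) / 6 = 27/6 = 4.5

Step 2 — sample covariance S[i,j] = (1/(n-1)) · Σ_k (x_{k,i} - mean_i) · (x_{k,j} - mean_j), with n-1 = 5.
  S[X_1,X_1] = ((2)·(2) + (1)·(1) + (2)·(2) + (-3)·(-3) + (-3)·(-3) + (1)·(1)) / 5 = 28/5 = 5.6
  S[X_1,X_2] = ((2)·(-4) + (1)·(2) + (2)·(2) + (-3)·(1) + (-3)·(0) + (1)·(-1)) / 5 = -6/5 = -1.2
  S[X_1,X_3] = ((2)·(-0.5) + (1)·(3.5) + (2)·(3.5) + (-3)·(-2.5) + (-3)·(-1.5) + (1)·(-2.5)) / 5 = 19/5 = 3.8
  S[X_2,X_2] = ((-4)·(-4) + (2)·(2) + (2)·(2) + (1)·(1) + (0)·(0) + (-1)·(-1)) / 5 = 26/5 = 5.2
  S[X_2,X_3] = ((-4)·(-0.5) + (2)·(3.5) + (2)·(3.5) + (1)·(-2.5) + (0)·(-1.5) + (-1)·(-2.5)) / 5 = 16/5 = 3.2
  S[X_3,X_3] = ((-0.5)·(-0.5) + (3.5)·(3.5) + (3.5)·(3.5) + (-2.5)·(-2.5) + (-1.5)·(-1.5) + (-2.5)·(-2.5)) / 5 = 39.5/5 = 7.9

S is symmetric (S[j,i] = S[i,j]). Assembling:

S = [[5.6, -1.2, 3.8],
 [-1.2, 5.2, 3.2],
 [3.8, 3.2, 7.9]]


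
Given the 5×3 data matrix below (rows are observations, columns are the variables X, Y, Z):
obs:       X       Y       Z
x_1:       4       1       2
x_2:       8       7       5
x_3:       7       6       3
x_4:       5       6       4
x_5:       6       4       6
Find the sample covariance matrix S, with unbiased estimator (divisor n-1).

Step 1 — column means:
  mean(X) = (4 + 8 + 7 + 5 + 6) / 5 = 30/5 = 6
  mean(Y) = (1 + 7 + 6 + 6 + 4) / 5 = 24/5 = 4.8
  mean(Z) = (2 + 5 + 3 + 4 + 6) / 5 = 20/5 = 4

Step 2 — sample covariance S[i,j] = (1/(n-1)) · Σ_k (x_{k,i} - mean_i) · (x_{k,j} - mean_j), with n-1 = 4.
  S[X,X] = ((-2)·(-2) + (2)·(2) + (1)·(1) + (-1)·(-1) + (0)·(0)) / 4 = 10/4 = 2.5
  S[X,Y] = ((-2)·(-3.8) + (2)·(2.2) + (1)·(1.2) + (-1)·(1.2) + (0)·(-0.8)) / 4 = 12/4 = 3
  S[X,Z] = ((-2)·(-2) + (2)·(1) + (1)·(-1) + (-1)·(0) + (0)·(2)) / 4 = 5/4 = 1.25
  S[Y,Y] = ((-3.8)·(-3.8) + (2.2)·(2.2) + (1.2)·(1.2) + (1.2)·(1.2) + (-0.8)·(-0.8)) / 4 = 22.8/4 = 5.7
  S[Y,Z] = ((-3.8)·(-2) + (2.2)·(1) + (1.2)·(-1) + (1.2)·(0) + (-0.8)·(2)) / 4 = 7/4 = 1.75
  S[Z,Z] = ((-2)·(-2) + (1)·(1) + (-1)·(-1) + (0)·(0) + (2)·(2)) / 4 = 10/4 = 2.5

S is symmetric (S[j,i] = S[i,j]). Assembling:

S = [[2.5, 3, 1.25],
 [3, 5.7, 1.75],
 [1.25, 1.75, 2.5]]


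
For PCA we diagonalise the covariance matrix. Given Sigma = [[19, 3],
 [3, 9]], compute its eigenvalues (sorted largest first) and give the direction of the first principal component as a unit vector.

Step 1 — characteristic polynomial of 2×2 Sigma:
  det(Sigma - λI) = λ² - trace · λ + det = 0.
  trace = 19 + 9 = 28, det = 19·9 - (3)² = 162.
Step 2 — discriminant:
  Δ = trace² - 4·det = 784 - 648 = 136.
Step 3 — eigenvalues:
  λ = (trace ± √Δ)/2 = (28 ± 11.6619)/2,
  λ_1 = 19.831,  λ_2 = 8.169.

Step 4 — unit eigenvector for λ_1: solve (Sigma - λ_1 I)v = 0. First row:
  (19 - 19.831)·v_x + (3)·v_y = 0, i.e. (-0.831)·v_x + (3)·v_y = 0,
  so v ∝ (b, λ_1 - a) = (3, 0.831) = u.
  ||u|| = √((3)² + (0.831)²) = √(9.6905) ≈ 3.113,
  v_1 = u/||u|| ≈ (0.9637, 0.2669) (||v_1|| = 1).

λ_1 = 19.831,  λ_2 = 8.169;  v_1 ≈ (0.9637, 0.2669)


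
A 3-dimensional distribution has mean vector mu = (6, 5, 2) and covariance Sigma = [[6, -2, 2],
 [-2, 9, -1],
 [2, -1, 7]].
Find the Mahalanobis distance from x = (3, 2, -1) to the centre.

Step 1 — centre the observation: (x - mu) = (-3, -3, -3).

Step 2 — invert Sigma (cofactor / det for 3×3, or solve directly):
  Sigma^{-1} = [[0.1962, 0.038, -0.0506],
 [0.038, 0.1203, 0.0063],
 [-0.0506, 0.0063, 0.1582]].

Step 3 — form the quadratic (x - mu)^T · Sigma^{-1} · (x - mu):
  Sigma^{-1} · (x - mu) = (-0.5506, -0.4937, -0.3418).
  (x - mu)^T · [Sigma^{-1} · (x - mu)] = (-3)·(-0.5506) + (-3)·(-0.4937) + (-3)·(-0.3418) = 4.1582.

Step 4 — take square root: d = √(4.1582) ≈ 2.0392.

d(x, mu) = √(4.1582) ≈ 2.0392


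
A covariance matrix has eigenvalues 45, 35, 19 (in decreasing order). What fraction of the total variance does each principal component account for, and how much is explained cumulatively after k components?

Step 1 — total variance = trace(Sigma) = Σ λ_i = 45 + 35 + 19 = 99.

Step 2 — fraction explained by component i = λ_i / Σ λ:
  PC1: 45/99 = 0.4545
  PC2: 35/99 = 0.3535
  PC3: 19/99 = 0.1919

Step 3 — cumulative fraction after k components = (λ_1 + ... + λ_k) / Σ λ:
  k = 1: 45/99 = 0.4545
  k = 2: (45 + 35)/99 = 80/99 = 0.8081
  k = 3: (45 + 35 + 19)/99 = 99/99 = 1

Summary (fraction, with percent):

explained: PC1 0.4545 (45.45%), PC2 0.3535 (35.35%), PC3 0.1919 (19.19%);  cumulative: 0.4545, 0.8081, 1


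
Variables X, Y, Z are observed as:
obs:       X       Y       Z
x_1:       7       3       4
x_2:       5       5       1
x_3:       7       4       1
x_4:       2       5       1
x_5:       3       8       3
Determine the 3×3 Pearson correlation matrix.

Step 1 — column means:
  mean(X) = (7 + 5 + 7 + 2 + 3) / 5 = 24/5 = 4.8
  mean(Y) = (3 + 5 + 4 + 5 + 8) / 5 = 25/5 = 5
  mean(Z) = (4 + 1 + 1 + 1 + 3) / 5 = 10/5 = 2

Step 2 — sample variances and covariances s[i,j] = (1/(n-1)) · Σ_k (x_{k,i} - mean_i) · (x_{k,j} - mean_j), with n-1 = 4:
  s[X,X] = ((2.2)·(2.2) + (0.2)·(0.2) + (2.2)·(2.2) + (-2.8)·(-2.8) + (-1.8)·(-1.8)) / 4 = 20.8/4 = 5.2
  s[X,Y] = ((2.2)·(-2) + (0.2)·(0) + (2.2)·(-1) + (-2.8)·(0) + (-1.8)·(3)) / 4 = -12/4 = -3
  s[X,Z] = ((2.2)·(2) + (0.2)·(-1) + (2.2)·(-1) + (-2.8)·(-1) + (-1.8)·(1)) / 4 = 3/4 = 0.75
  s[Y,Y] = ((-2)·(-2) + (0)·(0) + (-1)·(-1) + (0)·(0) + (3)·(3)) / 4 = 14/4 = 3.5
  s[Y,Z] = ((-2)·(2) + (0)·(-1) + (-1)·(-1) + (0)·(-1) + (3)·(1)) / 4 = 0/4 = 0
  s[Z,Z] = ((2)·(2) + (-1)·(-1) + (-1)·(-1) + (-1)·(-1) + (1)·(1)) / 4 = 8/4 = 2
  Sample standard deviations s_i = √(s[i,i]):
  s(X) = √(5.2) = 2.2804
  s(Y) = √(3.5) = 1.8708
  s(Z) = √(2) = 1.4142

Step 3 — r_{ij} = s_{ij} / (s_i · s_j):
  r[X,X] = 1 (diagonal).
  r[X,Y] = -3 / (2.2804 · 1.8708) = -3 / 4.2661 = -0.7032
  r[X,Z] = 0.75 / (2.2804 · 1.4142) = 0.75 / 3.2249 = 0.2326
  r[Y,Y] = 1 (diagonal).
  r[Y,Z] = 0 / (1.8708 · 1.4142) = 0 / 2.6458 = 0
  r[Z,Z] = 1 (diagonal).

R is symmetric with unit diagonal. Assembling:

R = [[1, -0.7032, 0.2326],
 [-0.7032, 1, 0],
 [0.2326, 0, 1]]


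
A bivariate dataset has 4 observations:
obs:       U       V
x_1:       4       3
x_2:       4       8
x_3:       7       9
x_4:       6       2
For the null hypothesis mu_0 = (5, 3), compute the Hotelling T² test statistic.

Step 1 — sample mean vector:
  mean(U) = (4 + 4 + 7 + 6) / 4 = 21/4 = 5.25
  mean(V) = (3 + 8 + 9 + 2) / 4 = 22/4 = 5.5
  x̄ = (5.25, 5.5),  deviation x̄ - mu_0 = (5.25, 5.5) - (5, 3) = (0.25, 2.5).

Step 2 — sample covariance matrix, S[i,j] = (1/(n-1)) · Σ_k (x_{k,i} - mean_i) · (x_{k,j} - mean_j), divisor n-1 = 3:
  S[U,U] = ((-1.25)·(-1.25) + (-1.25)·(-1.25) + (1.75)·(1.75) + (0.75)·(0.75)) / 3 = 6.75/3 = 2.25
  S[U,V] = ((-1.25)·(-2.5) + (-1.25)·(2.5) + (1.75)·(3.5) + (0.75)·(-3.5)) / 3 = 3.5/3 = 1.1667
  S[V,V] = ((-2.5)·(-2.5) + (2.5)·(2.5) + (3.5)·(3.5) + (-3.5)·(-3.5)) / 3 = 37/3 = 12.3333
  S = [[2.25, 1.1667],
 [1.1667, 12.3333]].

Step 3 — invert S. det(S) = 2.25·12.3333 - (1.1667)² = 26.3889.
  S^{-1} = (1/det) · [[d, -b], [-b, a]] = [[0.4674, -0.0442],
 [-0.0442, 0.0853]].

Step 4 — quadratic form (x̄ - mu_0)^T · S^{-1} · (x̄ - mu_0):
  S^{-1} · (x̄ - mu_0) = (0.0063, 0.2021),
  (x̄ - mu_0)^T · [...] = (0.25)·(0.0063) + (2.5)·(0.2021) = 0.5068.

Step 5 — scale by n: T² = 4 · 0.5068 = 2.0274.

T² ≈ 2.0274


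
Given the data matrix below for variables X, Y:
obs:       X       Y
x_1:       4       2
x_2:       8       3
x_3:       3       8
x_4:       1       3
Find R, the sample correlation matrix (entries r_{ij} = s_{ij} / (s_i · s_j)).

Step 1 — column means:
  mean(X) = (4 + 8 + 3 + 1) / 4 = 16/4 = 4
  mean(Y) = (2 + 3 + 8 + 3) / 4 = 16/4 = 4

Step 2 — sample variances and covariances s[i,j] = (1/(n-1)) · Σ_k (x_{k,i} - mean_i) · (x_{k,j} - mean_j), with n-1 = 3:
  s[X,X] = ((0)·(0) + (4)·(4) + (-1)·(-1) + (-3)·(-3)) / 3 = 26/3 = 8.6667
  s[X,Y] = ((0)·(-2) + (4)·(-1) + (-1)·(4) + (-3)·(-1)) / 3 = -5/3 = -1.6667
  s[Y,Y] = ((-2)·(-2) + (-1)·(-1) + (4)·(4) + (-1)·(-1)) / 3 = 22/3 = 7.3333
  Sample standard deviations s_i = √(s[i,i]):
  s(X) = √(8.6667) = 2.9439
  s(Y) = √(7.3333) = 2.708

Step 3 — r_{ij} = s_{ij} / (s_i · s_j):
  r[X,X] = 1 (diagonal).
  r[X,Y] = -1.6667 / (2.9439 · 2.708) = -1.6667 / 7.9722 = -0.2091
  r[Y,Y] = 1 (diagonal).

R is symmetric with unit diagonal. Assembling:

R = [[1, -0.2091],
 [-0.2091, 1]]


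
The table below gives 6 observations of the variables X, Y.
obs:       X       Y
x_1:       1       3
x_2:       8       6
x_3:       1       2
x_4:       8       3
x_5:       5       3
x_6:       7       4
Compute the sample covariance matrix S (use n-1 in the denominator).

Step 1 — column means:
  mean(X) = (1 + 8 + 1 + 8 + 5 + 7) / 6 = 30/6 = 5
  mean(Y) = (3 + 6 + 2 + 3 + 3 + 4) / 6 = 21/6 = 3.5

Step 2 — sample covariance S[i,j] = (1/(n-1)) · Σ_k (x_{k,i} - mean_i) · (x_{k,j} - mean_j), with n-1 = 5.
  S[X,X] = ((-4)·(-4) + (3)·(3) + (-4)·(-4) + (3)·(3) + (0)·(0) + (2)·(2)) / 5 = 54/5 = 10.8
  S[X,Y] = ((-4)·(-0.5) + (3)·(2.5) + (-4)·(-1.5) + (3)·(-0.5) + (0)·(-0.5) + (2)·(0.5)) / 5 = 15/5 = 3
  S[Y,Y] = ((-0.5)·(-0.5) + (2.5)·(2.5) + (-1.5)·(-1.5) + (-0.5)·(-0.5) + (-0.5)·(-0.5) + (0.5)·(0.5)) / 5 = 9.5/5 = 1.9

S is symmetric (S[j,i] = S[i,j]). Assembling:

S = [[10.8, 3],
 [3, 1.9]]


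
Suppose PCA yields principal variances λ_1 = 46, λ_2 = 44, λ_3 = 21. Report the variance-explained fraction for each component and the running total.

Step 1 — total variance = trace(Sigma) = Σ λ_i = 46 + 44 + 21 = 111.

Step 2 — fraction explained by component i = λ_i / Σ λ:
  PC1: 46/111 = 0.4144
  PC2: 44/111 = 0.3964
  PC3: 21/111 = 0.1892

Step 3 — cumulative fraction after k components = (λ_1 + ... + λ_k) / Σ λ:
  k = 1: 46/111 = 0.4144
  k = 2: (46 + 44)/111 = 90/111 = 0.8108
  k = 3: (46 + 44 + 21)/111 = 111/111 = 1

Summary (fraction, with percent):

explained: PC1 0.4144 (41.44%), PC2 0.3964 (39.64%), PC3 0.1892 (18.92%);  cumulative: 0.4144, 0.8108, 1


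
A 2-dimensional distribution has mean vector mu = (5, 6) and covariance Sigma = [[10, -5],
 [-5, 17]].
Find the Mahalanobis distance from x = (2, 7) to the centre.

Step 1 — centre the observation: (x - mu) = (-3, 1).

Step 2 — invert Sigma. det(Sigma) = 10·17 - (-5)² = 145.
  Sigma^{-1} = (1/det) · [[d, -b], [-b, a]] = [[0.1172, 0.0345],
 [0.0345, 0.069]].

Step 3 — form the quadratic (x - mu)^T · Sigma^{-1} · (x - mu):
  Sigma^{-1} · (x - mu) = (-0.3172, -0.0345).
  (x - mu)^T · [Sigma^{-1} · (x - mu)] = (-3)·(-0.3172) + (1)·(-0.0345) = 0.9172.

Step 4 — take square root: d = √(0.9172) ≈ 0.9577.

d(x, mu) = √(0.9172) ≈ 0.9577


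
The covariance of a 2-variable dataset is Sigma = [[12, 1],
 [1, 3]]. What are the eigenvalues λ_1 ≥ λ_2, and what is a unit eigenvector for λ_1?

Step 1 — characteristic polynomial of 2×2 Sigma:
  det(Sigma - λI) = λ² - trace · λ + det = 0.
  trace = 12 + 3 = 15, det = 12·3 - (1)² = 35.
Step 2 — discriminant:
  Δ = trace² - 4·det = 225 - 140 = 85.
Step 3 — eigenvalues:
  λ = (trace ± √Δ)/2 = (15 ± 9.2195)/2,
  λ_1 = 12.1098,  λ_2 = 2.8902.

Step 4 — unit eigenvector for λ_1: solve (Sigma - λ_1 I)v = 0. First row:
  (12 - 12.1098)·v_x + (1)·v_y = 0, i.e. (-0.1098)·v_x + (1)·v_y = 0,
  so v ∝ (b, λ_1 - a) = (1, 0.1098) = u.
  ||u|| = √((1)² + (0.1098)²) = √(1.012) ≈ 1.006,
  v_1 = u/||u|| ≈ (0.994, 0.1091) (||v_1|| = 1).

λ_1 = 12.1098,  λ_2 = 2.8902;  v_1 ≈ (0.994, 0.1091)


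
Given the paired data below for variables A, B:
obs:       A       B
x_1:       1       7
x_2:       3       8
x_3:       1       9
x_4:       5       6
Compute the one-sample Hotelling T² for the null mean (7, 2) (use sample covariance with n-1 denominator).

Step 1 — sample mean vector:
  mean(A) = (1 + 3 + 1 + 5) / 4 = 10/4 = 2.5
  mean(B) = (7 + 8 + 9 + 6) / 4 = 30/4 = 7.5
  x̄ = (2.5, 7.5),  deviation x̄ - mu_0 = (2.5, 7.5) - (7, 2) = (-4.5, 5.5).

Step 2 — sample covariance matrix, S[i,j] = (1/(n-1)) · Σ_k (x_{k,i} - mean_i) · (x_{k,j} - mean_j), divisor n-1 = 3:
  S[A,A] = ((-1.5)·(-1.5) + (0.5)·(0.5) + (-1.5)·(-1.5) + (2.5)·(2.5)) / 3 = 11/3 = 3.6667
  S[A,B] = ((-1.5)·(-0.5) + (0.5)·(0.5) + (-1.5)·(1.5) + (2.5)·(-1.5)) / 3 = -5/3 = -1.6667
  S[B,B] = ((-0.5)·(-0.5) + (0.5)·(0.5) + (1.5)·(1.5) + (-1.5)·(-1.5)) / 3 = 5/3 = 1.6667
  S = [[3.6667, -1.6667],
 [-1.6667, 1.6667]].

Step 3 — invert S. det(S) = 3.6667·1.6667 - (-1.6667)² = 3.3333.
  S^{-1} = (1/det) · [[d, -b], [-b, a]] = [[0.5, 0.5],
 [0.5, 1.1]].

Step 4 — quadratic form (x̄ - mu_0)^T · S^{-1} · (x̄ - mu_0):
  S^{-1} · (x̄ - mu_0) = (0.5, 3.8),
  (x̄ - mu_0)^T · [...] = (-4.5)·(0.5) + (5.5)·(3.8) = 18.65.

Step 5 — scale by n: T² = 4 · 18.65 = 74.6.

T² ≈ 74.6


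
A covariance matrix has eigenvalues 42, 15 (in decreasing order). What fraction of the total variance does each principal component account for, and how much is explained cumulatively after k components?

Step 1 — total variance = trace(Sigma) = Σ λ_i = 42 + 15 = 57.

Step 2 — fraction explained by component i = λ_i / Σ λ:
  PC1: 42/57 = 0.7368
  PC2: 15/57 = 0.2632

Step 3 — cumulative fraction after k components = (λ_1 + ... + λ_k) / Σ λ:
  k = 1: 42/57 = 0.7368
  k = 2: (42 + 15)/57 = 57/57 = 1

Summary (fraction, with percent):

explained: PC1 0.7368 (73.68%), PC2 0.2632 (26.32%);  cumulative: 0.7368, 1


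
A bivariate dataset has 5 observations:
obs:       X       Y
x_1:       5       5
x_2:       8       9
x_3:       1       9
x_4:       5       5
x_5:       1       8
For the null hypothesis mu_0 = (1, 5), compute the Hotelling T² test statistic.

Step 1 — sample mean vector:
  mean(X) = (5 + 8 + 1 + 5 + 1) / 5 = 20/5 = 4
  mean(Y) = (5 + 9 + 9 + 5 + 8) / 5 = 36/5 = 7.2
  x̄ = (4, 7.2),  deviation x̄ - mu_0 = (4, 7.2) - (1, 5) = (3, 2.2).

Step 2 — sample covariance matrix, S[i,j] = (1/(n-1)) · Σ_k (x_{k,i} - mean_i) · (x_{k,j} - mean_j), divisor n-1 = 4:
  S[X,X] = ((1)·(1) + (4)·(4) + (-3)·(-3) + (1)·(1) + (-3)·(-3)) / 4 = 36/4 = 9
  S[X,Y] = ((1)·(-2.2) + (4)·(1.8) + (-3)·(1.8) + (1)·(-2.2) + (-3)·(0.8)) / 4 = -5/4 = -1.25
  S[Y,Y] = ((-2.2)·(-2.2) + (1.8)·(1.8) + (1.8)·(1.8) + (-2.2)·(-2.2) + (0.8)·(0.8)) / 4 = 16.8/4 = 4.2
  S = [[9, -1.25],
 [-1.25, 4.2]].

Step 3 — invert S. det(S) = 9·4.2 - (-1.25)² = 36.2375.
  S^{-1} = (1/det) · [[d, -b], [-b, a]] = [[0.1159, 0.0345],
 [0.0345, 0.2484]].

Step 4 — quadratic form (x̄ - mu_0)^T · S^{-1} · (x̄ - mu_0):
  S^{-1} · (x̄ - mu_0) = (0.4236, 0.6499),
  (x̄ - mu_0)^T · [...] = (3)·(0.4236) + (2.2)·(0.6499) = 2.7005.

Step 5 — scale by n: T² = 5 · 2.7005 = 13.5026.

T² ≈ 13.5026


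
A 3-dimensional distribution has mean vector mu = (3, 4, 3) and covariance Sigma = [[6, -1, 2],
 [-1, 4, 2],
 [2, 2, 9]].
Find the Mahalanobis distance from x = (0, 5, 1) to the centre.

Step 1 — centre the observation: (x - mu) = (-3, 1, -2).

Step 2 — invert Sigma (cofactor / det for 3×3, or solve directly):
  Sigma^{-1} = [[0.2013, 0.0818, -0.0629],
 [0.0818, 0.3145, -0.0881],
 [-0.0629, -0.0881, 0.1447]].

Step 3 — form the quadratic (x - mu)^T · Sigma^{-1} · (x - mu):
  Sigma^{-1} · (x - mu) = (-0.3962, 0.2453, -0.1887).
  (x - mu)^T · [Sigma^{-1} · (x - mu)] = (-3)·(-0.3962) + (1)·(0.2453) + (-2)·(-0.1887) = 1.8113.

Step 4 — take square root: d = √(1.8113) ≈ 1.3459.

d(x, mu) = √(1.8113) ≈ 1.3459


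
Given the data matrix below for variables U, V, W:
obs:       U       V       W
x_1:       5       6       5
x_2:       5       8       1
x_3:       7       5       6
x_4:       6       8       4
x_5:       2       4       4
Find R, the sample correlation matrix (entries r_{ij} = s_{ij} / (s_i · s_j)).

Step 1 — column means:
  mean(U) = (5 + 5 + 7 + 6 + 2) / 5 = 25/5 = 5
  mean(V) = (6 + 8 + 5 + 8 + 4) / 5 = 31/5 = 6.2
  mean(W) = (5 + 1 + 6 + 4 + 4) / 5 = 20/5 = 4

Step 2 — sample variances and covariances s[i,j] = (1/(n-1)) · Σ_k (x_{k,i} - mean_i) · (x_{k,j} - mean_j), with n-1 = 4:
  s[U,U] = ((0)·(0) + (0)·(0) + (2)·(2) + (1)·(1) + (-3)·(-3)) / 4 = 14/4 = 3.5
  s[U,V] = ((0)·(-0.2) + (0)·(1.8) + (2)·(-1.2) + (1)·(1.8) + (-3)·(-2.2)) / 4 = 6/4 = 1.5
  s[U,W] = ((0)·(1) + (0)·(-3) + (2)·(2) + (1)·(0) + (-3)·(0)) / 4 = 4/4 = 1
  s[V,V] = ((-0.2)·(-0.2) + (1.8)·(1.8) + (-1.2)·(-1.2) + (1.8)·(1.8) + (-2.2)·(-2.2)) / 4 = 12.8/4 = 3.2
  s[V,W] = ((-0.2)·(1) + (1.8)·(-3) + (-1.2)·(2) + (1.8)·(0) + (-2.2)·(0)) / 4 = -8/4 = -2
  s[W,W] = ((1)·(1) + (-3)·(-3) + (2)·(2) + (0)·(0) + (0)·(0)) / 4 = 14/4 = 3.5
  Sample standard deviations s_i = √(s[i,i]):
  s(U) = √(3.5) = 1.8708
  s(V) = √(3.2) = 1.7889
  s(W) = √(3.5) = 1.8708

Step 3 — r_{ij} = s_{ij} / (s_i · s_j):
  r[U,U] = 1 (diagonal).
  r[U,V] = 1.5 / (1.8708 · 1.7889) = 1.5 / 3.3466 = 0.4482
  r[U,W] = 1 / (1.8708 · 1.8708) = 1 / 3.5 = 0.2857
  r[V,V] = 1 (diagonal).
  r[V,W] = -2 / (1.7889 · 1.8708) = -2 / 3.3466 = -0.5976
  r[W,W] = 1 (diagonal).

R is symmetric with unit diagonal. Assembling:

R = [[1, 0.4482, 0.2857],
 [0.4482, 1, -0.5976],
 [0.2857, -0.5976, 1]]


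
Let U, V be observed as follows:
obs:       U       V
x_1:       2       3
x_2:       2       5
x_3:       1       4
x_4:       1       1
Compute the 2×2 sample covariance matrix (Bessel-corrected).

Step 1 — column means:
  mean(U) = (2 + 2 + 1 + 1) / 4 = 6/4 = 1.5
  mean(V) = (3 + 5 + 4 + 1) / 4 = 13/4 = 3.25

Step 2 — sample covariance S[i,j] = (1/(n-1)) · Σ_k (x_{k,i} - mean_i) · (x_{k,j} - mean_j), with n-1 = 3.
  S[U,U] = ((0.5)·(0.5) + (0.5)·(0.5) + (-0.5)·(-0.5) + (-0.5)·(-0.5)) / 3 = 1/3 = 0.3333
  S[U,V] = ((0.5)·(-0.25) + (0.5)·(1.75) + (-0.5)·(0.75) + (-0.5)·(-2.25)) / 3 = 1.5/3 = 0.5
  S[V,V] = ((-0.25)·(-0.25) + (1.75)·(1.75) + (0.75)·(0.75) + (-2.25)·(-2.25)) / 3 = 8.75/3 = 2.9167

S is symmetric (S[j,i] = S[i,j]). Assembling:

S = [[0.3333, 0.5],
 [0.5, 2.9167]]


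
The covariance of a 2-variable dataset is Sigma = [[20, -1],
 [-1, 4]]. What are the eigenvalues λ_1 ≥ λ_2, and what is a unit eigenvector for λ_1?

Step 1 — characteristic polynomial of 2×2 Sigma:
  det(Sigma - λI) = λ² - trace · λ + det = 0.
  trace = 20 + 4 = 24, det = 20·4 - (-1)² = 79.
Step 2 — discriminant:
  Δ = trace² - 4·det = 576 - 316 = 260.
Step 3 — eigenvalues:
  λ = (trace ± √Δ)/2 = (24 ± 16.1245)/2,
  λ_1 = 20.0623,  λ_2 = 3.9377.

Step 4 — unit eigenvector for λ_1: solve (Sigma - λ_1 I)v = 0. First row:
  (20 - 20.0623)·v_x + (-1)·v_y = 0, i.e. (-0.0623)·v_x + (-1)·v_y = 0,
  so v ∝ (b, λ_1 - a) = (-1, 0.0623); multiply by -1 so the first entry is positive: u = (1, -0.0623).
  ||u|| = √((1)² + (-0.0623)²) = √(1.0039) ≈ 1.0019,
  v_1 = u/||u|| ≈ (0.9981, -0.0621) (||v_1|| = 1).

λ_1 = 20.0623,  λ_2 = 3.9377;  v_1 ≈ (0.9981, -0.0621)


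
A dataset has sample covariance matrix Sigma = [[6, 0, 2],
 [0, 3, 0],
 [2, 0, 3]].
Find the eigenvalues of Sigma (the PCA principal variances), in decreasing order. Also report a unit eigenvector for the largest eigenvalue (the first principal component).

Step 1 — characteristic polynomial p(λ) = det(λI - Sigma) = λ³ - tr·λ² + c_1·λ - det, where tr = trace, c_1 = sum of the principal 2×2 minors, det = det(Sigma):
  tr = 6 + 3 + 3 = 12,
  c_1 = (6·3 - (0)²) + (6·3 - (2)²) + (3·3 - (0)²) = 18 + 14 + 9 = 41,
  det = 6·(3·3 - (0)²) - (0)·((0)·3 - (0)·(2)) + (2)·((0)·(0) - 3·(2)) = 6·(9) - (0)·(0) + (2)·(-6) = 42.
  So p(λ) = λ³ - 12λ² + 41λ - 42.
Step 2 — look for an integer root (rational root theorem: any rational root is an integer divisor of 42). Testing λ = 2:
  p(2) = 8 - 48 + 82 - 42 = 0  ✓
  Dividing out (λ - 2): p(λ) = (λ - 2)(λ² - 10λ + 21).
Step 3 — remaining eigenvalues from the quadratic λ² - 10λ + 21 = 0:
  Δ = 10² - 4·21 = 100 - 84 = 16,  λ = (10 ± √16)/2 = (10 ± 4)/2 = 7 or 3.
  Sorted: λ_1 = 7,  λ_2 = 3,  λ_3 = 2  (check: sum = 12 = tr ✓).

Step 4 — unit eigenvector for λ_1 = 7: v spans the null space of (Sigma - λ_1 I), whose rows are
  r_1 = (-1, 0, 2),  r_2 = (0, -4, 0),  r_3 = (2, 0, -4).
  v is orthogonal to every row, so take v ∝ r_1 × r_2 = ((0)·(0) - (2)·(-4), (2)·(0) - (-1)·(0), (-1)·(-4) - (0)·(0)) = (8, 0, 4).
  Rescale (divide by 4): u = (2, 0, 1).
  ||u|| = √((2)² + (0)² + (1)²) = √(5) ≈ 2.2361,  v_1 = u/||u|| ≈ (0.8944, 0, 0.4472) (||v_1|| = 1).

λ_1 = 7,  λ_2 = 3,  λ_3 = 2;  v_1 ≈ (0.8944, 0, 0.4472)


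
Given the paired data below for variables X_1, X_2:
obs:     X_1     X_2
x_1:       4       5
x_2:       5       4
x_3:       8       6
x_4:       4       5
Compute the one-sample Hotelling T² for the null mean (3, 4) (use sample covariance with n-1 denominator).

Step 1 — sample mean vector:
  mean(X_1) = (4 + 5 + 8 + 4) / 4 = 21/4 = 5.25
  mean(X_2) = (5 + 4 + 6 + 5) / 4 = 20/4 = 5
  x̄ = (5.25, 5),  deviation x̄ - mu_0 = (5.25, 5) - (3, 4) = (2.25, 1).

Step 2 — sample covariance matrix, S[i,j] = (1/(n-1)) · Σ_k (x_{k,i} - mean_i) · (x_{k,j} - mean_j), divisor n-1 = 3:
  S[X_1,X_1] = ((-1.25)·(-1.25) + (-0.25)·(-0.25) + (2.75)·(2.75) + (-1.25)·(-1.25)) / 3 = 10.75/3 = 3.5833
  S[X_1,X_2] = ((-1.25)·(0) + (-0.25)·(-1) + (2.75)·(1) + (-1.25)·(0)) / 3 = 3/3 = 1
  S[X_2,X_2] = ((0)·(0) + (-1)·(-1) + (1)·(1) + (0)·(0)) / 3 = 2/3 = 0.6667
  S = [[3.5833, 1],
 [1, 0.6667]].

Step 3 — invert S. det(S) = 3.5833·0.6667 - (1)² = 1.3889.
  S^{-1} = (1/det) · [[d, -b], [-b, a]] = [[0.48, -0.72],
 [-0.72, 2.58]].

Step 4 — quadratic form (x̄ - mu_0)^T · S^{-1} · (x̄ - mu_0):
  S^{-1} · (x̄ - mu_0) = (0.36, 0.96),
  (x̄ - mu_0)^T · [...] = (2.25)·(0.36) + (1)·(0.96) = 1.77.

Step 5 — scale by n: T² = 4 · 1.77 = 7.08.

T² ≈ 7.08
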